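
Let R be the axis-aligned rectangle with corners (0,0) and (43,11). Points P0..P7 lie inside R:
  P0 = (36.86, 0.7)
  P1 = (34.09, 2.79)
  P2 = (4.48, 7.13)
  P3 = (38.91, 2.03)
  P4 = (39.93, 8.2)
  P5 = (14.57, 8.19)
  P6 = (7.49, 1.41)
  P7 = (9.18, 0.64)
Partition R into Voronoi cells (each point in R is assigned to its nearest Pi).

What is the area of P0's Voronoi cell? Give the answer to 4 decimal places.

1. box [0,43]×[0,11]: [(0, 0) (43, 0) (43, 11) (0, 11)]
2. ⊥bis P0·P1 via (35.475,1.745): [(34.1584, 0) (43, 0) (43, 11) (42.458, 11)]  |A|=51.6099
3. ⊥bis P0·P2 via (20.67,3.915): [(34.1584, 0) (43, 0) (43, 11) (42.458, 11)]  |A|=51.6099
4. ⊥bis P0·P3 via (37.885,1.365): [(36.6382, 3.2867) (34.1584, 0) (38.7706, 0)]  |A|=7.5795
5. ⊥bis P0·P4 via (38.395,4.45): [(36.6382, 3.2867) (34.1584, 0) (38.7706, 0)]  |A|=7.5795
6. ⊥bis P0·P5 via (25.715,4.445): [(36.6382, 3.2867) (34.1584, 0) (38.7706, 0)]  |A|=7.5795
7. ⊥bis P0·P6 via (22.175,1.055): [(36.6382, 3.2867) (34.1584, 0) (38.7706, 0)]  |A|=7.5795
8. ⊥bis P0·P7 via (23.02,0.67): [(36.6382, 3.2867) (34.1584, 0) (38.7706, 0)]  |A|=7.5795
9. canonical 3-gon: [(36.6382, 3.2867) (34.1584, 0) (38.7706, 0)]
10. shoelace: 7.5795

Area of P0's cell: 7.5795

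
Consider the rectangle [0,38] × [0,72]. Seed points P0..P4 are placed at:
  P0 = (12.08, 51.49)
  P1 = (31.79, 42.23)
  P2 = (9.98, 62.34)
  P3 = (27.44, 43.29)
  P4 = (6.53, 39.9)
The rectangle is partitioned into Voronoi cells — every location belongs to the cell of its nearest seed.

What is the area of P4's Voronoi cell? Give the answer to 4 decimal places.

1. box [0,38]×[0,72]: [(0, 0) (38, 0) (38, 72) (0, 72)]
2. ⊥bis P4·P0 via (9.305,45.695): [(0, 50.1508) (0, 0) (38, 0) (38, 31.9541)]  |A|=1559.9928
3. ⊥bis P4·P1 via (19.16,41.065): [(19.1686, 40.9717) (0, 50.1508) (0, 0) (22.9479, 0)]  |A|=950.767
4. ⊥bis P4·P2 via (8.255,51.12): [(19.1686, 40.9717) (0, 50.1508) (0, 0) (22.9479, 0)]  |A|=950.767
5. ⊥bis P4·P3 via (16.985,41.595): [(21.9174, 11.171) (16.9108, 42.0529) (0, 50.1508) (0, 0) (22.9479, 0)]  |A|=918.6104
6. canonical 5-gon: [(21.9174, 11.171) (16.9108, 42.0529) (0, 50.1508) (0, 0) (22.9479, 0)]
7. shoelace: 918.6104

Area of P4's cell: 918.6104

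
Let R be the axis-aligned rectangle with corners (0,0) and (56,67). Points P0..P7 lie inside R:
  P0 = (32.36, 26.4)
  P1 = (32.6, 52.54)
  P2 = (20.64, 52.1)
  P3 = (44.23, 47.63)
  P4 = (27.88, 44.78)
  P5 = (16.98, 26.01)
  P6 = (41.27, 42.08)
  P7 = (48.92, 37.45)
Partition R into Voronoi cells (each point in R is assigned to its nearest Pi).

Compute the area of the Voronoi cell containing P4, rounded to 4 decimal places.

1. box [0,56]×[0,67]: [(0, 0) (56, 0) (56, 67) (0, 67)]
2. ⊥bis P4·P0 via (30.12,35.59): [(0, 28.2485) (56, 41.8981) (56, 67) (0, 67)]  |A|=1787.8972
3. ⊥bis P4·P1 via (30.24,48.66): [(0, 28.2485) (45.5462, 39.35) (0.0878, 67) (0, 67)]  |A|=883.7069
4. ⊥bis P4·P2 via (24.26,48.44): [(5.1029, 29.4922) (45.5462, 39.35) (26.6749, 50.8285)]  |A|=325.1281
5. ⊥bis P4·P3 via (36.055,46.205): [(5.1029, 29.4922) (37.588, 37.4103) (36.266, 44.9947) (26.6749, 50.8285)]  |A|=293.6667
6. ⊥bis P4·P5 via (22.43,35.395): [(15.273, 39.5512) (24.467, 34.2121) (37.588, 37.4103) (36.266, 44.9947) (26.6749, 50.8285)]  |A|=220.2763
7. ⊥bis P4·P6 via (34.575,43.43): [(15.273, 39.5512) (24.467, 34.2121) (33.1427, 36.3268) (35.0408, 45.7399) (26.6749, 50.8285)]  |A|=196.2287
8. ⊥bis P4·P7 via (38.4,41.115): [(15.273, 39.5512) (24.467, 34.2121) (33.1427, 36.3268) (35.0408, 45.7399) (26.6749, 50.8285)]  |A|=196.2287
9. canonical 5-gon: [(15.273, 39.5512) (24.467, 34.2121) (33.1427, 36.3268) (35.0408, 45.7399) (26.6749, 50.8285)]
10. shoelace: 196.2287

Area of P4's cell: 196.2287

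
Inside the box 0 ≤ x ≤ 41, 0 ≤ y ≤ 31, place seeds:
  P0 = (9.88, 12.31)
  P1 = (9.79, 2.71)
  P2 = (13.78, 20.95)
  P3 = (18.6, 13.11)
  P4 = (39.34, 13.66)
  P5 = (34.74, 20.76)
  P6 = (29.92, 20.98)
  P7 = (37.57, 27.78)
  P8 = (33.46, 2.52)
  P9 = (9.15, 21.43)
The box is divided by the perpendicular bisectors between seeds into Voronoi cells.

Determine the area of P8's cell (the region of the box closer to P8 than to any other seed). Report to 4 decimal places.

1. box [0,41]×[0,31]: [(0, 0) (41, 0) (41, 31) (0, 31)]
2. ⊥bis P8·P0 via (21.67,7.415): [(18.5914, 0) (41, 0) (41, 31) (31.4621, 31)]  |A|=495.1708
3. ⊥bis P8·P1 via (21.625,2.615): [(21.6634, 7.3991) (21.604, 0) (41, 0) (41, 31) (31.4621, 31)]  |A|=484.0255
4. ⊥bis P8·P2 via (23.62,11.735): [(23.339, 11.435) (21.6634, 7.3991) (21.604, 0) (41, 0) (41, 30.2938)]  |A|=384.4844
5. ⊥bis P8·P3 via (26.03,7.815): [(21.617, 1.6227) (21.604, 0) (41, 0) (41, 28.8211)]  |A|=295.0556
6. ⊥bis P8·P4 via (36.4,8.09): [(29.0069, 11.9923) (21.617, 1.6227) (21.604, 0) (41, 0) (41, 5.662)]  |A|=156.1814
7. ⊥bis P8·P5 via (34.1,11.64): [(29.0069, 11.9923) (21.617, 1.6227) (21.604, 0) (41, 0) (41, 5.662)]  |A|=156.1814
8. ⊥bis P8·P6 via (31.69,11.75): [(30.0586, 11.4372) (28.3822, 11.1157) (21.617, 1.6227) (21.604, 0) (41, 0) (41, 5.662)]  |A|=155.5471
9. ⊥bis P8·P7 via (35.515,15.15): [(30.0586, 11.4372) (28.3822, 11.1157) (21.617, 1.6227) (21.604, 0) (41, 0) (41, 5.662)]  |A|=155.5471
10. ⊥bis P8·P9 via (21.305,11.975): [(30.0586, 11.4372) (28.3822, 11.1157) (21.617, 1.6227) (21.604, 0) (41, 0) (41, 5.662)]  |A|=155.5471
11. canonical 6-gon: [(30.0586, 11.4372) (28.3822, 11.1157) (21.617, 1.6227) (21.604, 0) (41, 0) (41, 5.662)]
12. shoelace: 155.5471

Area of P8's cell: 155.5471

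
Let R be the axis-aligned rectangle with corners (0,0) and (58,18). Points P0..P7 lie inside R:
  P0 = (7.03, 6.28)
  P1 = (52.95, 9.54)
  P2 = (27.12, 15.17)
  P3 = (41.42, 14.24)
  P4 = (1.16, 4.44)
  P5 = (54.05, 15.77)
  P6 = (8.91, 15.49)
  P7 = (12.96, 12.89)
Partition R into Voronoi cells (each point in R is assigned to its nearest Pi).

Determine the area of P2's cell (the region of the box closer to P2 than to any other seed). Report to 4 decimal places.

1. box [0,58]×[0,18]: [(0, 0) (58, 0) (58, 18) (0, 18)]
2. ⊥bis P2·P0 via (17.075,10.725): [(21.8209, 0) (58, 0) (58, 18) (13.8557, 18)]  |A|=722.9101
3. ⊥bis P2·P1 via (40.035,12.355): [(21.8209, 0) (37.3421, 0) (41.2654, 18) (13.8557, 18)]  |A|=386.3773
4. ⊥bis P2·P3 via (34.27,14.705): [(21.8209, 0) (33.3137, 0) (34.4843, 18) (13.8557, 18)]  |A|=289.0917
5. ⊥bis P2·P4 via (14.14,9.805): [(21.8209, 0) (33.3137, 0) (34.4843, 18) (13.8557, 18)]  |A|=289.0917
6. ⊥bis P2·P5 via (40.585,15.47): [(21.8209, 0) (33.3137, 0) (34.4843, 18) (13.8557, 18)]  |A|=289.0917
7. ⊥bis P2·P6 via (18.015,15.33): [(17.9013, 8.8578) (21.8209, 0) (33.3137, 0) (34.4843, 18) (18.0619, 18)]  |A|=269.8648
8. ⊥bis P2·P7 via (20.04,14.03): [(22.2991, 0) (33.3137, 0) (34.4843, 18) (19.4008, 18)]  |A|=234.8831
9. canonical 4-gon: [(22.2991, 0) (33.3137, 0) (34.4843, 18) (19.4008, 18)]
10. shoelace: 234.8831

Area of P2's cell: 234.8831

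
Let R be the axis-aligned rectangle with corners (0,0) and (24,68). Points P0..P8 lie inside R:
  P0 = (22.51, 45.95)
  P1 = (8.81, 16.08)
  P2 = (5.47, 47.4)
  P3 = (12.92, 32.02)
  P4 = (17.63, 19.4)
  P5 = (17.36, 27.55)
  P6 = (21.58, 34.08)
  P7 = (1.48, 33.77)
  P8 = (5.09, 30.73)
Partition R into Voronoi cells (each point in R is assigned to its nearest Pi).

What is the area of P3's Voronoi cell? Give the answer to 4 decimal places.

1. box [0,24]×[0,68]: [(0, 0) (24, 0) (24, 68) (0, 68)]
2. ⊥bis P3·P0 via (17.715,38.985): [(0, 51.1808) (0, 0) (24, 0) (24, 34.6581)]  |A|=1030.0667
3. ⊥bis P3·P1 via (10.865,24.05): [(0, 51.1808) (0, 26.8515) (24, 20.6632) (24, 34.6581)]  |A|=459.8903
4. ⊥bis P3·P2 via (9.195,39.71): [(13.578, 41.8331) (0, 35.256) (0, 26.8515) (24, 20.6632) (24, 34.6581)]  |A|=351.7772
5. ⊥bis P3·P4 via (15.275,25.71): [(13.578, 41.8331) (0, 35.256) (0, 26.8515) (10.8426, 24.0558) (24, 28.9663) (24, 34.6581)]  |A|=297.154
6. ⊥bis P3·P5 via (15.14,29.785): [(21.6647, 36.2659) (13.578, 41.8331) (0, 35.256) (0, 26.8515) (9.6751, 24.3568)]  |A|=227.9958
7. ⊥bis P3·P6 via (17.25,33.05): [(17.475, 32.1043) (15.4707, 40.5301) (13.578, 41.8331) (0, 35.256) (0, 26.8515) (9.6751, 24.3568)]  |A|=206.1745
8. ⊥bis P3·P7 via (7.2,32.895): [(17.475, 32.1043) (15.4707, 40.5301) (13.578, 41.8331) (8.1663, 39.2117) (6.0374, 25.2948) (9.6751, 24.3568)]  |A|=128.1897
9. ⊥bis P3·P8 via (9.005,31.375): [(10.0929, 24.7718) (17.475, 32.1043) (15.4707, 40.5301) (13.578, 41.8331) (8.1663, 39.2117) (7.9485, 37.7879)]  |A|=101.4063
10. canonical 6-gon: [(10.0929, 24.7718) (17.475, 32.1043) (15.4707, 40.5301) (13.578, 41.8331) (8.1663, 39.2117) (7.9485, 37.7879)]
11. shoelace: 101.4063

Area of P3's cell: 101.4063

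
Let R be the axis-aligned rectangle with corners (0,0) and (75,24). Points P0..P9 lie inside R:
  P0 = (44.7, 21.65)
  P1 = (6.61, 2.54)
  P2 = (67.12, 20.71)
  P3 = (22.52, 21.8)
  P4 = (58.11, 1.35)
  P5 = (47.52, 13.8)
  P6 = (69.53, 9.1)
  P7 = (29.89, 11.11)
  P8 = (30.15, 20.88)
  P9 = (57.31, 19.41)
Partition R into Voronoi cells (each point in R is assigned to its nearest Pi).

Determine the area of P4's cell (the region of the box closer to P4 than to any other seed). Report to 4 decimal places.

1. box [0,75]×[0,24]: [(0, 0) (75, 0) (75, 24) (0, 24)]
2. ⊥bis P4·P0 via (51.405,11.5): [(33.9963, 0) (75, 0) (75, 24) (70.3274, 24)]  |A|=548.1145
3. ⊥bis P4·P1 via (32.36,1.945): [(33.9963, 0) (75, 0) (75, 24) (70.3274, 24)]  |A|=548.1145
4. ⊥bis P4·P2 via (62.615,11.03): [(55.6209, 14.285) (33.9963, 0) (75, 0) (75, 5.2661)]  |A|=343.8947
5. ⊥bis P4·P3 via (40.315,11.575): [(55.6209, 14.285) (33.9963, 0) (75, 0) (75, 5.2661)]  |A|=343.8947
6. ⊥bis P4·P5 via (52.815,7.575): [(58.9061, 12.7561) (43.9095, 0) (75, 0) (75, 5.2661)]  |A|=240.6726
7. ⊥bis P4·P6 via (63.82,5.225): [(58.7812, 12.6499) (43.9095, 0) (67.3659, 0)]  |A|=148.3598
8. ⊥bis P4·P7 via (44,6.23): [(58.7812, 12.6499) (43.9095, 0) (67.3659, 0)]  |A|=148.3598
9. ⊥bis P4·P8 via (44.13,11.115): [(58.7812, 12.6499) (43.9095, 0) (67.3659, 0)]  |A|=148.3598
10. ⊥bis P4·P9 via (57.71,10.38): [(60.2454, 10.4923) (56.0249, 10.3054) (43.9095, 0) (67.3659, 0)]  |A|=143.6699
11. canonical 4-gon: [(60.2454, 10.4923) (56.0249, 10.3054) (43.9095, 0) (67.3659, 0)]
12. shoelace: 143.6699

Area of P4's cell: 143.6699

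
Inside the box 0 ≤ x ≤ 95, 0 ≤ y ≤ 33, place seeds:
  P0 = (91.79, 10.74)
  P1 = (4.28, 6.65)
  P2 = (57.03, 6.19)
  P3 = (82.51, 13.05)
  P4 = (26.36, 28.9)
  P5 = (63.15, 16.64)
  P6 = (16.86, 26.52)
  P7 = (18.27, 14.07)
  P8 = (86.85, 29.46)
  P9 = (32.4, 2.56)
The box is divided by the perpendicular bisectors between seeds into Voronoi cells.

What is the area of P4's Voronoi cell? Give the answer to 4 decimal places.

1. box [0,95]×[0,33]: [(0, 0) (95, 0) (95, 33) (0, 33)]
2. ⊥bis P4·P0 via (59.075,19.82): [(0, 0) (53.574, 0) (62.7331, 33) (0, 33)]  |A|=1919.0668
3. ⊥bis P4·P1 via (15.32,17.775): [(0, 32.9779) (33.2319, 0) (53.574, 0) (62.7331, 33) (0, 33)]  |A|=1371.1076
4. ⊥bis P4·P2 via (41.695,17.545): [(0, 32.9779) (30.6216, 2.5903) (53.1389, 33) (0, 33)]  |A|=808.3058
5. ⊥bis P4·P3 via (54.435,20.975): [(0, 32.9779) (30.6216, 2.5903) (53.1389, 33) (0, 33)]  |A|=808.3058
6. ⊥bis P4·P5 via (44.755,22.77): [(0, 32.9779) (30.6216, 2.5903) (44.093, 20.7836) (48.1641, 33) (0, 33)]  |A|=777.9187
7. ⊥bis P4·P6 via (21.61,27.71): [(27.0037, 6.1806) (30.6216, 2.5903) (44.093, 20.7836) (48.1641, 33) (20.2847, 33)]  |A|=505.6088
8. ⊥bis P4·P7 via (22.315,21.485): [(23.3048, 20.945) (38.1971, 12.8211) (44.093, 20.7836) (48.1641, 33) (20.2847, 33)]  |A|=378.5892
9. ⊥bis P4·P8 via (56.605,29.18): [(23.3048, 20.945) (38.1971, 12.8211) (44.093, 20.7836) (48.1641, 33) (20.2847, 33)]  |A|=378.5892
10. ⊥bis P4·P9 via (29.38,15.73): [(23.3048, 20.945) (31.8334, 16.2926) (42.5949, 18.7603) (44.093, 20.7836) (48.1641, 33) (20.2847, 33)]  |A|=352.0579
11. canonical 6-gon: [(23.3048, 20.945) (31.8334, 16.2926) (42.5949, 18.7603) (44.093, 20.7836) (48.1641, 33) (20.2847, 33)]
12. shoelace: 352.0579

Area of P4's cell: 352.0579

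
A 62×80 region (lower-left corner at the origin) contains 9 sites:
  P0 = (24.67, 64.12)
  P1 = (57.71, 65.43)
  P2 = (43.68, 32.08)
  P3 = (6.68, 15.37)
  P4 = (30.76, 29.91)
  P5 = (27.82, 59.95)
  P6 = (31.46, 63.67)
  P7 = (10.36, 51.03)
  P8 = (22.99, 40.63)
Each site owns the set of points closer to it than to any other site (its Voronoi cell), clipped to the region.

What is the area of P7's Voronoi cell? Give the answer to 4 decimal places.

1. box [0,62]×[0,80]: [(0, 0) (62, 0) (62, 80) (0, 80)]
2. ⊥bis P7·P0 via (17.515,57.575): [(0, 76.7224) (0, 0) (62, 0) (62, 8.944)]  |A|=2655.6575
3. ⊥bis P7·P1 via (34.035,58.23): [(42.5611, 30.1946) (0, 76.7224) (0, 0) (51.7438, 0)]  |A|=2413.8862
4. ⊥bis P7·P2 via (27.02,41.555): [(28.9941, 45.0261) (0, 76.7224) (0, 0) (3.3865, 0)]  |A|=1188.4891
5. ⊥bis P7·P3 via (8.52,33.2): [(21.5061, 31.8599) (28.9941, 45.0261) (0, 76.7224) (0, 34.0792)]  |A|=768.0859
6. ⊥bis P7·P4 via (20.56,40.47): [(12.5977, 32.7792) (27.2504, 46.9323) (0, 76.7224) (0, 34.0792)]  |A|=679.6943
7. ⊥bis P7·P5 via (19.09,55.49): [(12.5977, 32.7792) (24.7137, 44.4821) (18.6697, 56.3127) (0, 76.7224) (0, 34.0792)]  |A|=657.2849
8. ⊥bis P7·P6 via (20.91,57.35): [(12.5977, 32.7792) (24.7137, 44.4821) (18.6697, 56.3127) (0, 76.7224) (0, 34.0792)]  |A|=657.2849
9. ⊥bis P7·P8 via (16.675,45.83): [(6.4508, 33.4135) (21.2109, 51.3385) (18.6697, 56.3127) (0, 76.7224) (0, 34.0792)]  |A|=535.4792
10. canonical 5-gon: [(6.4508, 33.4135) (21.2109, 51.3385) (18.6697, 56.3127) (0, 76.7224) (0, 34.0792)]
11. shoelace: 535.4792

Area of P7's cell: 535.4792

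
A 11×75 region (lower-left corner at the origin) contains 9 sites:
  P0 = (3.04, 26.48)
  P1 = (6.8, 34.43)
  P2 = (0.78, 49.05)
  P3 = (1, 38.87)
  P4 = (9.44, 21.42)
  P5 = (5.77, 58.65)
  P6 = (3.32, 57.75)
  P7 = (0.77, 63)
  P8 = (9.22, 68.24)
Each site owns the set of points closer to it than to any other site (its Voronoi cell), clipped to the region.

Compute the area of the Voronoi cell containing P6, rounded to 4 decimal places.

1. box [0,11]×[0,75]: [(0, 0) (11, 0) (11, 75) (0, 75)]
2. ⊥bis P6·P0 via (3.18,42.115): [(0, 42.1435) (11, 42.045) (11, 75) (0, 75)]  |A|=361.9635
3. ⊥bis P6·P1 via (5.06,46.09): [(0, 45.3349) (11, 46.9764) (11, 75) (0, 75)]  |A|=317.2877
4. ⊥bis P6·P2 via (2.05,53.4): [(0, 53.9985) (11, 50.787) (11, 75) (0, 75)]  |A|=248.6797
5. ⊥bis P6·P3 via (2.16,48.31): [(0, 53.9985) (11, 50.787) (11, 75) (0, 75)]  |A|=248.6797
6. ⊥bis P6·P4 via (6.38,39.585): [(0, 53.9985) (11, 50.787) (11, 75) (0, 75)]  |A|=248.6797
7. ⊥bis P6·P5 via (4.545,58.2): [(0, 70.5725) (0, 53.9985) (6.8198, 52.0074)]  |A|=56.5158
8. ⊥bis P6·P7 via (2.045,60.375): [(3.4885, 61.0761) (0, 59.3817) (0, 53.9985) (6.8198, 52.0074)]  |A|=36.9965
9. ⊥bis P6·P8 via (6.27,62.995): [(3.4885, 61.0761) (0, 59.3817) (0, 53.9985) (6.8198, 52.0074)]  |A|=36.9965
10. canonical 4-gon: [(3.4885, 61.0761) (0, 59.3817) (0, 53.9985) (6.8198, 52.0074)]
11. shoelace: 36.9965

Area of P6's cell: 36.9965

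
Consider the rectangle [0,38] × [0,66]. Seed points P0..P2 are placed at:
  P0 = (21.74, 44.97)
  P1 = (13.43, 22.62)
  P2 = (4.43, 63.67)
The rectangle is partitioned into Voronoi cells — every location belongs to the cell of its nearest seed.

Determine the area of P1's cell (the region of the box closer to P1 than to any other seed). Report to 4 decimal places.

1. box [0,38]×[0,66]: [(0, 0) (38, 0) (38, 66) (0, 66)]
2. ⊥bis P1·P0 via (17.585,33.795): [(0, 40.3333) (0, 0) (38, 0) (38, 26.2045)]  |A|=1264.2177
3. ⊥bis P1·P2 via (8.93,43.145): [(0, 40.3333) (0, 0) (38, 0) (38, 26.2045)]  |A|=1264.2177
4. canonical 4-gon: [(0, 40.3333) (0, 0) (38, 0) (38, 26.2045)]
5. shoelace: 1264.2177

Area of P1's cell: 1264.2177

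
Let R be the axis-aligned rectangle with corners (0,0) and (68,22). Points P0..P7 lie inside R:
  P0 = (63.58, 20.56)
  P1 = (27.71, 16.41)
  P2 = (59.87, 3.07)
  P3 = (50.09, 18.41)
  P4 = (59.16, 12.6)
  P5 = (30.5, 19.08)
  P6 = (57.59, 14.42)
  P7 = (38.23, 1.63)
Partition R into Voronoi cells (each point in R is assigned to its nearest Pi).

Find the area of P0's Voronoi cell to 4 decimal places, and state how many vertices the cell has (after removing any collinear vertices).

1. box [0,68]×[0,22]: [(0, 0) (68, 0) (68, 22) (0, 22)]
2. ⊥bis P0·P1 via (45.645,18.485): [(47.7836, 0) (68, 0) (68, 22) (45.2383, 22)]  |A|=472.7584
3. ⊥bis P0·P2 via (61.725,11.815): [(46.0315, 15.1439) (68, 10.4839) (68, 22) (45.2383, 22)]  |A|=204.523
4. ⊥bis P0·P3 via (56.835,19.485): [(57.9291, 12.6202) (68, 10.4839) (68, 22) (56.4342, 22)]  |A|=112.2312
5. ⊥bis P0·P4 via (61.37,16.58): [(56.9026, 19.0606) (68, 12.8985) (68, 22) (56.4342, 22)]  |A|=67.4994
6. ⊥bis P0·P5 via (47.04,19.82): [(56.9026, 19.0606) (68, 12.8985) (68, 22) (56.4342, 22)]  |A|=67.4994
7. ⊥bis P0·P6 via (60.585,17.49): [(56.5211, 21.4546) (61.713, 16.3895) (68, 12.8985) (68, 22) (56.4342, 22)]  |A|=62.2509
8. ⊥bis P0·P7 via (50.905,11.095): [(56.5211, 21.4546) (61.713, 16.3895) (68, 12.8985) (68, 22) (56.4342, 22)]  |A|=62.2509
9. canonical 5-gon: [(56.5211, 21.4546) (61.713, 16.3895) (68, 12.8985) (68, 22) (56.4342, 22)]
10. shoelace: 62.2509

Area of P0's cell: 62.2509 (5 vertices)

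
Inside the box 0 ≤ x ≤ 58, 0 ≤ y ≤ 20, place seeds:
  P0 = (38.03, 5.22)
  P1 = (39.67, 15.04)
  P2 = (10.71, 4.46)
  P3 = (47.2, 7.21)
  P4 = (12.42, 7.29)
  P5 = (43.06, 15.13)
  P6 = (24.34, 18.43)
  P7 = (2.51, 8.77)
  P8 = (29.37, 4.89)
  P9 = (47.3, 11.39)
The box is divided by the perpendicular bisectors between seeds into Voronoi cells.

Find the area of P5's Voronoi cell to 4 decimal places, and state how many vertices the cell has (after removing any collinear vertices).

Area of P5's cell: 53.7306 (4 vertices)

1. box [0,58]×[0,20]: [(0, 0) (58, 0) (58, 20) (0, 20)]
2. ⊥bis P5·P0 via (40.545,10.175): [(58, 1.3154) (58, 20) (21.188, 20)]  |A|=343.9088
3. ⊥bis P5·P1 via (41.365,15.085): [(41.5083, 9.686) (58, 1.3154) (58, 20) (41.2345, 20)]  |A|=240.5294
4. ⊥bis P5·P2 via (26.885,9.795): [(41.5083, 9.686) (58, 1.3154) (58, 20) (41.2345, 20)]  |A|=240.5294
5. ⊥bis P5·P3 via (45.13,11.17): [(41.5083, 9.686) (41.9055, 9.4845) (58, 17.8975) (58, 20) (41.2345, 20)]  |A|=107.0889
6. ⊥bis P5·P4 via (27.74,11.21): [(41.5083, 9.686) (41.9055, 9.4845) (58, 17.8975) (58, 20) (41.2345, 20)]  |A|=107.0889
7. ⊥bis P5·P6 via (33.7,16.78): [(41.5083, 9.686) (41.9055, 9.4845) (58, 17.8975) (58, 20) (41.2345, 20)]  |A|=107.0889
8. ⊥bis P5·P7 via (22.785,11.95): [(41.5083, 9.686) (41.9055, 9.4845) (58, 17.8975) (58, 20) (41.2345, 20)]  |A|=107.0889
9. ⊥bis P5·P8 via (36.215,10.01): [(41.5083, 9.686) (41.9055, 9.4845) (58, 17.8975) (58, 20) (41.2345, 20)]  |A|=107.0889
10. ⊥bis P5·P9 via (45.18,13.26): [(41.5083, 9.686) (41.8669, 9.504) (51.1252, 20) (41.2345, 20)]  |A|=53.7306
11. canonical 4-gon: [(41.5083, 9.686) (41.8669, 9.504) (51.1252, 20) (41.2345, 20)]
12. shoelace: 53.7306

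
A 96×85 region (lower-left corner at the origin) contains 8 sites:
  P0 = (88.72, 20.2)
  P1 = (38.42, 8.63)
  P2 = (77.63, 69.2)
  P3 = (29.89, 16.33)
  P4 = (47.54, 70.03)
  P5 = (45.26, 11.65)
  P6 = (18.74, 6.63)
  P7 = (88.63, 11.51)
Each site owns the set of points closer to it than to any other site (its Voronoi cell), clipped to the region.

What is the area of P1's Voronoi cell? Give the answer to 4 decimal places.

1. box [0,96]×[0,85]: [(0, 0) (96, 0) (96, 85) (0, 85)]
2. ⊥bis P1·P0 via (63.57,14.415): [(0, 0) (66.8857, 0) (47.334, 85) (0, 85)]  |A|=4854.3408
3. ⊥bis P1·P2 via (58.025,38.915): [(0, 76.4775) (0, 0) (66.8857, 0) (57.9187, 38.9838)]  |A|=3518.4687
4. ⊥bis P1·P3 via (34.155,12.48): [(22.8893, 0) (66.8857, 0) (57.9514, 38.8415)]  |A|=854.4426
5. ⊥bis P1·P4 via (42.98,39.33): [(56.5702, 37.3114) (22.8893, 0) (66.8857, 0) (58.3647, 37.0448)]  |A|=852.8857
6. ⊥bis P1·P5 via (41.84,10.14): [(38.622, 17.4285) (22.8893, 0) (46.317, 0)]  |A|=204.1544
7. ⊥bis P1·P6 via (28.58,7.63): [(38.622, 17.4285) (28.7011, 6.4382) (29.3554, 0) (46.317, 0)]  |A|=183.3395
8. ⊥bis P1·P7 via (63.525,10.07): [(38.622, 17.4285) (28.7011, 6.4382) (29.3554, 0) (46.317, 0)]  |A|=183.3395
9. canonical 4-gon: [(38.622, 17.4285) (28.7011, 6.4382) (29.3554, 0) (46.317, 0)]
10. shoelace: 183.3395

Area of P1's cell: 183.3395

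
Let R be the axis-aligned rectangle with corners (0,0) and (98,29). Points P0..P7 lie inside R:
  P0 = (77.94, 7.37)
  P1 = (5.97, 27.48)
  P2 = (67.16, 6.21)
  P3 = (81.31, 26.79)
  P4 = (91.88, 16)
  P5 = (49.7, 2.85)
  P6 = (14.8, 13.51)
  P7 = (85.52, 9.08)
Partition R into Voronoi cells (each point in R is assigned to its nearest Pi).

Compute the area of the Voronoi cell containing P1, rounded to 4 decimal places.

1. box [0,98]×[0,29]: [(0, 0) (98, 0) (98, 29) (0, 29)]
2. ⊥bis P1·P0 via (41.955,17.425): [(0, 0) (37.0861, 0) (45.1893, 29) (0, 29)]  |A|=1192.993
3. ⊥bis P1·P2 via (36.565,16.845): [(0, 0) (30.7096, 0) (40.7901, 29) (0, 29)]  |A|=1036.7461
4. ⊥bis P1·P3 via (43.64,27.135): [(0, 0) (30.7096, 0) (40.7901, 29) (0, 29)]  |A|=1036.7461
5. ⊥bis P1·P4 via (48.925,21.74): [(0, 0) (30.7096, 0) (40.7901, 29) (0, 29)]  |A|=1036.7461
6. ⊥bis P1·P5 via (27.835,15.165): [(0, 0) (19.2936, 0) (35.6273, 29) (0, 29)]  |A|=796.3531
7. ⊥bis P1·P6 via (10.385,20.495): [(0, 13.931) (23.8408, 29) (0, 29)]  |A|=179.629
8. ⊥bis P1·P7 via (45.745,18.28): [(0, 13.931) (23.8408, 29) (0, 29)]  |A|=179.629
9. canonical 3-gon: [(0, 13.931) (23.8408, 29) (0, 29)]
10. shoelace: 179.629

Area of P1's cell: 179.6290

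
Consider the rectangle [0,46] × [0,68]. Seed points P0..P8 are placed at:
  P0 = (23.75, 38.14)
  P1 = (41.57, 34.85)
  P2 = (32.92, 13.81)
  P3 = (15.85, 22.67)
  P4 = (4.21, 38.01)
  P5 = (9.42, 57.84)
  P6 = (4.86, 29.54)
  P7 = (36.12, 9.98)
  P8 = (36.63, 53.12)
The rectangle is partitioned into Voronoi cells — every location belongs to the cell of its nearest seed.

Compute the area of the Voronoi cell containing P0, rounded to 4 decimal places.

1. box [0,46]×[0,68]: [(0, 0) (46, 0) (46, 68) (0, 68)]
2. ⊥bis P0·P1 via (32.66,36.495): [(0, 0) (25.9221, 0) (38.4766, 68) (0, 68)]  |A|=2189.5567
3. ⊥bis P0·P2 via (28.335,25.975): [(0, 15.2955) (30.896, 26.9402) (38.4766, 68) (0, 68)]  |A|=1604.0977
4. ⊥bis P0·P3 via (19.8,30.405): [(0, 40.5162) (28.4155, 26.0053) (30.896, 26.9402) (38.4766, 68) (0, 68)]  |A|=1245.7684
5. ⊥bis P0·P4 via (13.98,38.075): [(14.0114, 33.3611) (28.4155, 26.0053) (30.896, 26.9402) (38.4766, 68) (13.7809, 68)]  |A|=814.5475
6. ⊥bis P0·P5 via (16.585,47.99): [(13.9269, 46.0565) (14.0114, 33.3611) (28.4155, 26.0053) (30.896, 26.9402) (37.6052, 63.2803)]  |A|=495.2197
7. ⊥bis P0·P6 via (14.305,33.84): [(13.9269, 46.0565) (14.0038, 34.5016) (14.678, 33.0206) (28.4155, 26.0053) (30.896, 26.9402) (37.6052, 63.2803)]  |A|=494.8408
8. ⊥bis P0·P7 via (29.935,24.06): [(13.9269, 46.0565) (14.0038, 34.5016) (14.678, 33.0206) (28.4155, 26.0053) (30.896, 26.9402) (37.6052, 63.2803)]  |A|=494.8408
9. ⊥bis P0·P8 via (30.19,45.63): [(22.4681, 52.2694) (13.9269, 46.0565) (14.0038, 34.5016) (14.678, 33.0206) (28.4155, 26.0053) (30.896, 26.9402) (33.7771, 42.5458)]  |A|=358.9851
10. canonical 7-gon: [(22.4681, 52.2694) (13.9269, 46.0565) (14.0038, 34.5016) (14.678, 33.0206) (28.4155, 26.0053) (30.896, 26.9402) (33.7771, 42.5458)]
11. shoelace: 358.9851

Area of P0's cell: 358.9851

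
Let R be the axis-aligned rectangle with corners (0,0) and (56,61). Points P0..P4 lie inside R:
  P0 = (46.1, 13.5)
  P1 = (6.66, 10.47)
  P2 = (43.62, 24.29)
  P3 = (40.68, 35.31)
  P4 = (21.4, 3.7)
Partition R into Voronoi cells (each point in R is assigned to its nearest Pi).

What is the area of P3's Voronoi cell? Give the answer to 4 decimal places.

1. box [0,56]×[0,61]: [(0, 0) (56, 0) (56, 61) (0, 61)]
2. ⊥bis P3·P0 via (43.39,24.405): [(0, 13.6222) (56, 27.5387) (56, 61) (0, 61)]  |A|=2263.4957
3. ⊥bis P3·P1 via (23.67,22.89): [(0, 55.3076) (25.7624, 20.0244) (56, 27.5387) (56, 61) (0, 61)]  |A|=1726.5377
4. ⊥bis P3·P2 via (42.15,29.8): [(0, 55.3076) (22.4601, 24.547) (56, 33.495) (56, 61) (0, 61)]  |A|=1545.8671
5. ⊥bis P3·P4 via (31.04,19.505): [(0, 55.3076) (22.2085, 24.8916) (22.6782, 24.6052) (56, 33.495) (56, 61) (0, 61)]  |A|=1545.8222
6. canonical 6-gon: [(0, 55.3076) (22.2085, 24.8916) (22.6782, 24.6052) (56, 33.495) (56, 61) (0, 61)]
7. shoelace: 1545.8222

Area of P3's cell: 1545.8222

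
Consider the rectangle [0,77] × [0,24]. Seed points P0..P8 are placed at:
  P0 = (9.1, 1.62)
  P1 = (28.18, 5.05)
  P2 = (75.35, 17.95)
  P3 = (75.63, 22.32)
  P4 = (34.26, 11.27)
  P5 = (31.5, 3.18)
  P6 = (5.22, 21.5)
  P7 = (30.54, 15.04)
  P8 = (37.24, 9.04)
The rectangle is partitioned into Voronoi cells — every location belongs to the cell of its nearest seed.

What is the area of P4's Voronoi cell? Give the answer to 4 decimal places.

Area of P4's cell: 74.6386

1. box [0,77]×[0,24]: [(0, 0) (77, 0) (77, 24) (0, 24)]
2. ⊥bis P4·P0 via (21.68,6.445): [(24.1519, 0) (77, 0) (77, 24) (14.9469, 24)]  |A|=1378.8143
3. ⊥bis P4·P1 via (31.22,8.16): [(39.5679, 0) (77, 0) (77, 24) (15.0153, 24)]  |A|=1193.0021
4. ⊥bis P4·P2 via (54.805,14.61): [(39.5679, 0) (57.1801, 0) (53.2785, 24) (15.0153, 24)]  |A|=670.5055
5. ⊥bis P4·P3 via (54.945,16.795): [(39.5679, 0) (57.1801, 0) (53.6796, 21.5325) (53.0205, 24) (15.0153, 24)]  |A|=670.1873
6. ⊥bis P4·P5 via (32.88,7.225): [(31.7994, 7.5937) (54.0576, 0) (57.1801, 0) (53.6796, 21.5325) (53.0205, 24) (15.0153, 24)]  |A|=615.1721
7. ⊥bis P4·P6 via (19.74,16.385): [(20.5252, 18.614) (31.7994, 7.5937) (54.0576, 0) (57.1801, 0) (53.6796, 21.5325) (53.0205, 24) (22.4226, 24)]  |A|=595.2245
8. ⊥bis P4·P7 via (32.4,13.155): [(29.2698, 10.0663) (31.7994, 7.5937) (54.0576, 0) (57.1801, 0) (53.6796, 21.5325) (53.0205, 24) (43.3908, 24)]  |A|=417.4844
9. ⊥bis P4·P8 via (35.75,10.155): [(29.2698, 10.0663) (31.7994, 7.5937) (33.4196, 7.0409) (46.1105, 24) (43.3908, 24)]  |A|=74.6386
10. canonical 5-gon: [(29.2698, 10.0663) (31.7994, 7.5937) (33.4196, 7.0409) (46.1105, 24) (43.3908, 24)]
11. shoelace: 74.6386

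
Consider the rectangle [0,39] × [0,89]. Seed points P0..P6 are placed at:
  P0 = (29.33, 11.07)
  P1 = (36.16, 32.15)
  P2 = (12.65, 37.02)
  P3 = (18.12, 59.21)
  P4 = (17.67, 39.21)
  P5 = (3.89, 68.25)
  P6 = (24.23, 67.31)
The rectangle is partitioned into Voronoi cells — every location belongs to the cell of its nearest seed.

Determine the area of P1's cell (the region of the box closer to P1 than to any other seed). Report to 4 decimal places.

1. box [0,39]×[0,89]: [(0, 0) (39, 0) (39, 89) (0, 89)]
2. ⊥bis P1·P0 via (32.745,21.61): [(0, 32.2195) (39, 19.5834) (39, 89) (0, 89)]  |A|=2460.8442
3. ⊥bis P1·P2 via (24.405,34.585): [(22.4109, 24.9583) (39, 19.5834) (39, 89) (35.6768, 89)]  |A|=682.1912
4. ⊥bis P1·P3 via (27.14,45.68): [(26.6333, 45.3422) (22.4109, 24.9583) (39, 19.5834) (39, 53.5867)]  |A|=390.6776
5. ⊥bis P1·P4 via (26.915,35.68): [(31.9603, 48.8935) (22.776, 24.84) (39, 19.5834) (39, 53.5867)]  |A|=338.9484
6. ⊥bis P1·P5 via (20.025,50.2): [(31.9603, 48.8935) (22.776, 24.84) (39, 19.5834) (39, 53.5867)]  |A|=338.9484
7. ⊥bis P1·P6 via (30.195,49.73): [(36.3452, 51.8168) (31.9603, 48.8935) (22.776, 24.84) (39, 19.5834) (39, 52.7176)]  |A|=337.7948
8. canonical 5-gon: [(36.3452, 51.8168) (31.9603, 48.8935) (22.776, 24.84) (39, 19.5834) (39, 52.7176)]
9. shoelace: 337.7948

Area of P1's cell: 337.7948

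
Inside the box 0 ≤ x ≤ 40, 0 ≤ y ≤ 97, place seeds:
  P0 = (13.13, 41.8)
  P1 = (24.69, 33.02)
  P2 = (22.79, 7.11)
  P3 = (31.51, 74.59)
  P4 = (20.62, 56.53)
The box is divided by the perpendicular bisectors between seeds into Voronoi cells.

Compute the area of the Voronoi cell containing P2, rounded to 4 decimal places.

Area of P2's cell: 805.7071

1. box [0,40]×[0,97]: [(0, 0) (40, 0) (40, 97) (0, 97)]
2. ⊥bis P2·P0 via (17.96,24.455): [(0, 19.4537) (0, 0) (40, 0) (40, 30.5924)]  |A|=1000.9229
3. ⊥bis P2·P1 via (23.74,20.065): [(6.686, 21.3156) (0, 19.4537) (0, 0) (40, 0) (40, 18.8726)]  |A|=805.7071
4. ⊥bis P2·P3 via (27.15,40.85): [(6.686, 21.3156) (0, 19.4537) (0, 0) (40, 0) (40, 18.8726)]  |A|=805.7071
5. ⊥bis P2·P4 via (21.705,31.82): [(6.686, 21.3156) (0, 19.4537) (0, 0) (40, 0) (40, 18.8726)]  |A|=805.7071
6. canonical 5-gon: [(6.686, 21.3156) (0, 19.4537) (0, 0) (40, 0) (40, 18.8726)]
7. shoelace: 805.7071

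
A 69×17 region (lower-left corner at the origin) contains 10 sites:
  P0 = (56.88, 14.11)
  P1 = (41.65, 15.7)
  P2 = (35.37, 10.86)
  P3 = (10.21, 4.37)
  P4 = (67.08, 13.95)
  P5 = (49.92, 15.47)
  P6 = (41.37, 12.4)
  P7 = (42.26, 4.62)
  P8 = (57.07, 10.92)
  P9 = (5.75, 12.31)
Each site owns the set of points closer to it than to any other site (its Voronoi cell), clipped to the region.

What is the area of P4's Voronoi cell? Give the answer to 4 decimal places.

1. box [0,69]×[0,17]: [(0, 0) (69, 0) (69, 17) (0, 17)]
2. ⊥bis P4·P0 via (61.98,14.03): [(61.7599, 0) (69, 0) (69, 17) (62.0266, 17)]  |A|=120.8147
3. ⊥bis P4·P1 via (54.365,14.825): [(61.7599, 0) (69, 0) (69, 17) (62.0266, 17)]  |A|=120.8147
4. ⊥bis P4·P2 via (51.225,12.405): [(61.7599, 0) (69, 0) (69, 17) (62.0266, 17)]  |A|=120.8147
5. ⊥bis P4·P3 via (38.645,9.16): [(61.7599, 0) (69, 0) (69, 17) (62.0266, 17)]  |A|=120.8147
6. ⊥bis P4·P5 via (58.5,14.71): [(61.7599, 0) (69, 0) (69, 17) (62.0266, 17)]  |A|=120.8147
7. ⊥bis P4·P6 via (54.225,13.175): [(61.7599, 0) (69, 0) (69, 17) (62.0266, 17)]  |A|=120.8147
8. ⊥bis P4·P7 via (54.67,9.285): [(61.7599, 0) (69, 0) (69, 17) (62.0266, 17)]  |A|=120.8147
9. ⊥bis P4·P8 via (62.075,12.435): [(61.9609, 12.812) (65.839, 0) (69, 0) (69, 17) (62.0266, 17)]  |A|=94.6839
10. ⊥bis P4·P9 via (36.415,13.13): [(61.9609, 12.812) (65.839, 0) (69, 0) (69, 17) (62.0266, 17)]  |A|=94.6839
11. canonical 5-gon: [(61.9609, 12.812) (65.839, 0) (69, 0) (69, 17) (62.0266, 17)]
12. shoelace: 94.6839

Area of P4's cell: 94.6839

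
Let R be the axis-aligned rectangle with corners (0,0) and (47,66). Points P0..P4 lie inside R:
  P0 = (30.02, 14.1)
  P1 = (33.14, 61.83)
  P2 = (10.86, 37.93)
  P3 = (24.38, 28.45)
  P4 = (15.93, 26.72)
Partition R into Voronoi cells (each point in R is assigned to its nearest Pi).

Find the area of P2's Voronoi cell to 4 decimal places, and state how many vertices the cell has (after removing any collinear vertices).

1. box [0,47]×[0,66]: [(0, 0) (47, 0) (47, 66) (0, 66)]
2. ⊥bis P2·P0 via (20.44,26.015): [(0, 9.5807) (47, 47.37) (47, 66) (0, 66)]  |A|=1763.6596
3. ⊥bis P2·P1 via (22,49.88): [(0, 9.5807) (35.0228, 37.74) (4.7079, 66) (0, 66)]  |A|=1054.5033
4. ⊥bis P2·P3 via (17.62,33.19): [(0, 9.5807) (2.4426, 11.5446) (26.4282, 45.7519) (4.7079, 66) (0, 66)]  |A|=811.4187
5. ⊥bis P2·P4 via (13.395,32.325): [(0, 26.2668) (18.6939, 34.7216) (26.4282, 45.7519) (4.7079, 66) (0, 66)]  |A|=643.1065
6. canonical 5-gon: [(0, 26.2668) (18.6939, 34.7216) (26.4282, 45.7519) (4.7079, 66) (0, 66)]
7. shoelace: 643.1065

Area of P2's cell: 643.1065 (5 vertices)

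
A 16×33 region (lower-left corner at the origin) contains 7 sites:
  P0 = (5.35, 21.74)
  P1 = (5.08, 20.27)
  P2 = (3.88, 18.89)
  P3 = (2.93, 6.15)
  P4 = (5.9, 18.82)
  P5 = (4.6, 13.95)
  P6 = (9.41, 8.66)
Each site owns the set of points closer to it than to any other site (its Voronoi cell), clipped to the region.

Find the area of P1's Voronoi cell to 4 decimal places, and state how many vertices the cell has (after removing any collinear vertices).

1. box [0,16]×[0,33]: [(0, 0) (16, 0) (16, 33) (0, 33)]
2. ⊥bis P1·P0 via (5.215,21.005): [(0, 21.9629) (0, 0) (16, 0) (16, 19.0241)]  |A|=327.8955
3. ⊥bis P1·P2 via (4.48,19.58): [(2.2056, 21.5577) (16, 9.5626) (16, 19.0241)]  |A|=65.2577
4. ⊥bis P1·P3 via (4.005,13.21): [(2.2056, 21.5577) (13.4614, 11.7701) (16, 11.3836) (16, 19.0241)]  |A|=62.9464
5. ⊥bis P1·P4 via (5.49,19.545): [(7.3713, 20.6089) (2.2056, 21.5577) (4.9024, 19.2127)]  |A|=4.7776
6. ⊥bis P1·P5 via (4.84,17.11): [(7.3713, 20.6089) (2.2056, 21.5577) (4.9024, 19.2127)]  |A|=4.7776
7. ⊥bis P1·P6 via (7.245,14.465): [(7.3713, 20.6089) (2.2056, 21.5577) (4.9024, 19.2127)]  |A|=4.7776
8. canonical 3-gon: [(7.3713, 20.6089) (2.2056, 21.5577) (4.9024, 19.2127)]
9. shoelace: 4.7776

Area of P1's cell: 4.7776 (3 vertices)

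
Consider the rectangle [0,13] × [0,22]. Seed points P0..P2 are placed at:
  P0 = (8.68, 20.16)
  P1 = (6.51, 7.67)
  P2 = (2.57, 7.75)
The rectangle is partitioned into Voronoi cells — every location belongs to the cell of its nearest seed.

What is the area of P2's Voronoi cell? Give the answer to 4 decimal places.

Area of P2's cell: 70.7134

1. box [0,13]×[0,22]: [(0, 0) (13, 0) (13, 22) (0, 22)]
2. ⊥bis P2·P0 via (5.625,13.955): [(0, 16.7244) (0, 0) (13, 0) (13, 10.324)]  |A|=175.8146
3. ⊥bis P2·P1 via (4.54,7.71): [(4.6763, 14.4221) (0, 16.7244) (0, 0) (4.3835, 0)]  |A|=70.7134
4. canonical 4-gon: [(4.6763, 14.4221) (0, 16.7244) (0, 0) (4.3835, 0)]
5. shoelace: 70.7134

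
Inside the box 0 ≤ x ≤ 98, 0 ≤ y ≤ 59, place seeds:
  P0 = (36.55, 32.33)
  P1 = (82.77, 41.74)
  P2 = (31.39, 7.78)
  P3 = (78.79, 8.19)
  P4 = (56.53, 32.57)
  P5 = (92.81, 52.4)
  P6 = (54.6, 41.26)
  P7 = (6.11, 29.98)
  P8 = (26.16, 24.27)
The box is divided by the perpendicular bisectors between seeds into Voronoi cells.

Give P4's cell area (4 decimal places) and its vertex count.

1. box [0,98]×[0,59]: [(0, 0) (98, 0) (98, 59) (0, 59)]
2. ⊥bis P4·P0 via (46.54,32.45): [(46.9298, 0) (98, 0) (98, 59) (46.2211, 59)]  |A|=3034.0493
3. ⊥bis P4·P1 via (69.65,37.155): [(46.9298, 0) (82.6344, 0) (62.0159, 59) (46.2211, 59)]  |A|=1519.2341
4. ⊥bis P4·P2 via (43.96,20.175): [(46.7211, 17.3749) (63.8541, 0) (82.6344, 0) (62.0159, 59) (46.2211, 59)]  |A|=1372.2045
5. ⊥bis P4·P3 via (67.66,20.38): [(46.7211, 17.3749) (55.0821, 8.8958) (73.6129, 25.8152) (62.0159, 59) (46.2211, 59)]  |A|=973.1638
6. ⊥bis P4·P5 via (74.67,42.485): [(46.7211, 17.3749) (55.0821, 8.8958) (73.6129, 25.8152) (62.0159, 59) (46.2211, 59)]  |A|=973.1638
7. ⊥bis P4·P6 via (55.565,36.915): [(46.5105, 34.9041) (46.7211, 17.3749) (55.0821, 8.8958) (73.6129, 25.8152) (68.7134, 39.8352)]  |A|=553.5983
8. ⊥bis P4·P7 via (31.32,31.275): [(46.5105, 34.9041) (46.7211, 17.3749) (55.0821, 8.8958) (73.6129, 25.8152) (68.7134, 39.8352)]  |A|=553.5983
9. ⊥bis P4·P8 via (41.345,28.42): [(46.5105, 34.9041) (46.7211, 17.3749) (55.0821, 8.8958) (73.6129, 25.8152) (68.7134, 39.8352)]  |A|=553.5983
10. canonical 5-gon: [(46.5105, 34.9041) (46.7211, 17.3749) (55.0821, 8.8958) (73.6129, 25.8152) (68.7134, 39.8352)]
11. shoelace: 553.5983

Area of P4's cell: 553.5983 (5 vertices)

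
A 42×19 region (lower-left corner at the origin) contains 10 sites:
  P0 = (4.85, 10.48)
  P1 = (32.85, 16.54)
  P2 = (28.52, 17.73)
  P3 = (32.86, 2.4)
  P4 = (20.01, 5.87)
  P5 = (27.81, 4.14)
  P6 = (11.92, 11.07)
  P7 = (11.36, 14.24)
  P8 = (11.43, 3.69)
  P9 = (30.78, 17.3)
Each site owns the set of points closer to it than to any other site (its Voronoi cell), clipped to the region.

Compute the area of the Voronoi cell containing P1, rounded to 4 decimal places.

1. box [0,42]×[0,19]: [(0, 0) (42, 0) (42, 19) (0, 19)]
2. ⊥bis P1·P0 via (18.85,13.51): [(21.7739, 0) (42, 0) (42, 19) (17.6618, 19)]  |A|=423.3603
3. ⊥bis P1·P2 via (30.685,17.135): [(25.9758, 0) (42, 0) (42, 19) (31.1976, 19)]  |A|=254.8527
4. ⊥bis P1·P3 via (32.855,9.47): [(28.5776, 9.467) (42, 9.4765) (42, 19) (31.1976, 19)]  |A|=115.4042
5. ⊥bis P1·P4 via (26.43,11.205): [(28.5776, 9.467) (42, 9.4765) (42, 19) (31.1976, 19)]  |A|=115.4042
6. ⊥bis P1·P5 via (30.33,10.34): [(28.9695, 10.893) (32.4711, 9.4697) (42, 9.4765) (42, 19) (31.1976, 19)]  |A|=112.6287
7. ⊥bis P1·P6 via (22.385,13.805): [(28.9695, 10.893) (32.4711, 9.4697) (42, 9.4765) (42, 19) (31.1976, 19)]  |A|=112.6287
8. ⊥bis P1·P7 via (22.105,15.39): [(28.9695, 10.893) (32.4711, 9.4697) (42, 9.4765) (42, 19) (31.1976, 19)]  |A|=112.6287
9. ⊥bis P1·P8 via (22.14,10.115): [(28.9695, 10.893) (32.4711, 9.4697) (42, 9.4765) (42, 19) (31.1976, 19)]  |A|=112.6287
10. ⊥bis P1·P9 via (31.815,16.92): [(29.52, 10.6692) (32.4711, 9.4697) (42, 9.4765) (42, 19) (32.5787, 19)]  |A|=104.3951
11. canonical 5-gon: [(29.52, 10.6692) (32.4711, 9.4697) (42, 9.4765) (42, 19) (32.5787, 19)]
12. shoelace: 104.3951

Area of P1's cell: 104.3951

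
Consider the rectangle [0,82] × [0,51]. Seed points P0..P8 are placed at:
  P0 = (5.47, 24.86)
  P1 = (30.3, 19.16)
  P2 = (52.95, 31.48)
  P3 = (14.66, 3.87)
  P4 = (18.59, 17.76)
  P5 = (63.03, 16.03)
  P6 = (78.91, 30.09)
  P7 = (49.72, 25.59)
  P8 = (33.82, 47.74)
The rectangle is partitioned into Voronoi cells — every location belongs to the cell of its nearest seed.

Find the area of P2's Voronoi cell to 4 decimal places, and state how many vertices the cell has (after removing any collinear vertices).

Area of P2's cell: 486.9257 (5 vertices)

1. box [0,82]×[0,51]: [(0, 0) (82, 0) (82, 51) (0, 51)]
2. ⊥bis P2·P0 via (29.21,28.17): [(33.1377, 0) (82, 0) (82, 51) (26.0269, 51)]  |A|=2673.3042
3. ⊥bis P2·P1 via (41.625,25.32): [(55.3973, 0) (82, 0) (82, 51) (27.6569, 51)]  |A|=2064.1183
4. ⊥bis P2·P3 via (33.805,17.675): [(55.3973, 0) (82, 0) (82, 51) (27.6569, 51)]  |A|=2064.1183
5. ⊥bis P2·P4 via (35.77,24.62): [(55.3973, 0) (82, 0) (82, 51) (27.6569, 51)]  |A|=2064.1183
6. ⊥bis P2·P5 via (57.99,23.755): [(46.5397, 16.2845) (82, 39.4198) (82, 51) (27.6569, 51)]  |A|=1148.5934
7. ⊥bis P2·P6 via (65.93,30.785): [(46.5397, 16.2845) (65.8274, 28.8683) (67.0124, 51) (27.6569, 51)]  |A|=889.1015
8. ⊥bis P2·P7 via (51.335,28.535): [(35.0054, 37.4899) (58.9314, 24.3692) (65.8274, 28.8683) (67.0124, 51) (27.6569, 51)]  |A|=711.0896
9. ⊥bis P2·P8 via (43.385,39.61): [(39.4918, 35.0296) (58.9314, 24.3692) (65.8274, 28.8683) (67.0124, 51) (53.0662, 51)]  |A|=486.9257
10. canonical 5-gon: [(39.4918, 35.0296) (58.9314, 24.3692) (65.8274, 28.8683) (67.0124, 51) (53.0662, 51)]
11. shoelace: 486.9257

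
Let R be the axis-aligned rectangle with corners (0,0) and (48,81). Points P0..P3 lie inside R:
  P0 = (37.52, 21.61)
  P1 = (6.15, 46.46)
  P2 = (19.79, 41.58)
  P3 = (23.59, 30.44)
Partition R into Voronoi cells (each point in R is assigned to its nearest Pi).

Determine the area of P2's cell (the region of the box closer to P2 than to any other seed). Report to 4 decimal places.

1. box [0,48]×[0,81]: [(0, 0) (48, 0) (48, 81) (0, 81)]
2. ⊥bis P2·P0 via (28.655,31.595): [(0, 6.1542) (48, 48.7701) (48, 81) (0, 81)]  |A|=2569.8171
3. ⊥bis P2·P1 via (12.97,44.02): [(0, 7.7678) (0, 6.1542) (48, 48.7701) (48, 81) (26.2004, 81)]  |A|=1610.4612
4. ⊥bis P2·P3 via (21.69,36.01): [(8.4938, 31.5086) (41.0761, 42.6229) (48, 48.7701) (48, 81) (26.2004, 81)]  |A|=1237.7564
5. canonical 5-gon: [(8.4938, 31.5086) (41.0761, 42.6229) (48, 48.7701) (48, 81) (26.2004, 81)]
6. shoelace: 1237.7564

Area of P2's cell: 1237.7564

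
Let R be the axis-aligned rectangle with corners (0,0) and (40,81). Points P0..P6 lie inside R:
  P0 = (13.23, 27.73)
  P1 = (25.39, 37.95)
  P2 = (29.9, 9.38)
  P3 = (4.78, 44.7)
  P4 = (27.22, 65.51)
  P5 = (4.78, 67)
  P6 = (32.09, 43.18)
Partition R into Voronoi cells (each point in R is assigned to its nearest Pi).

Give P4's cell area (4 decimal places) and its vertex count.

Area of P4's cell: 639.5111 (6 vertices)

1. box [0,40]×[0,81]: [(0, 0) (40, 0) (40, 81) (0, 81)]
2. ⊥bis P4·P0 via (20.225,46.62): [(0, 54.1094) (40, 39.2973) (40, 81) (0, 81)]  |A|=1371.8673
3. ⊥bis P4·P1 via (26.305,51.73): [(0, 54.1094) (2.0819, 53.3384) (40, 50.8206) (40, 81) (0, 81)]  |A|=1153.3952
4. ⊥bis P4·P2 via (28.56,37.445): [(0, 54.1094) (2.0819, 53.3384) (40, 50.8206) (40, 81) (0, 81)]  |A|=1153.3952
5. ⊥bis P4·P3 via (16,55.105): [(0, 72.3582) (18.659, 52.2377) (40, 50.8206) (40, 81) (0, 81)]  |A|=977.8978
6. ⊥bis P4·P5 via (16,66.255): [(15.3091, 55.85) (18.659, 52.2377) (40, 50.8206) (40, 81) (16.9791, 81)]  |A|=698.2374
7. ⊥bis P4·P6 via (29.655,54.345): [(15.3091, 55.85) (18.659, 52.2377) (19.6813, 52.1698) (40, 56.6012) (40, 81) (16.9791, 81)]  |A|=639.5111
8. canonical 6-gon: [(15.3091, 55.85) (18.659, 52.2377) (19.6813, 52.1698) (40, 56.6012) (40, 81) (16.9791, 81)]
9. shoelace: 639.5111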